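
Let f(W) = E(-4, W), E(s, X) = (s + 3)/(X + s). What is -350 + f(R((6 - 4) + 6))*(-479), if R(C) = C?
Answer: -921/4 ≈ -230.25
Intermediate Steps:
E(s, X) = (3 + s)/(X + s)
f(W) = -1/(-4 + W) (f(W) = (3 - 4)/(W - 4) = -1/(-4 + W))
-350 + f(R((6 - 4) + 6))*(-479) = -350 - 1/(-4 + ((6 - 4) + 6))*(-479) = -350 - 1/(-4 + (2 + 6))*(-479) = -350 - 1/(-4 + 8)*(-479) = -350 - 1/4*(-479) = -350 + 479/4 = -921/4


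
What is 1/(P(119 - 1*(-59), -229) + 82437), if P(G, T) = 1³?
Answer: 1/82438 ≈ 1.2130e-5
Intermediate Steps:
P(G, T) = 1
1/(P(119 - 1*(-59), -229) + 82437) = 1/(1 + 82437) = 1/82438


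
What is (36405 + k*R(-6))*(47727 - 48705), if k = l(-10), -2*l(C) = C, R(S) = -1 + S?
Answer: -35569860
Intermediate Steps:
l(C) = -C/2
k = 5 (k = -½*(-10) = 5)
(36405 + k*R(-6))*(47727 - 48705) = (36405 + 5*(-1 - 6))*(47727 - 48705) = (36405 + 5*(-7))*(-978) = (36405 - 35)*(-978) = 36370*(-978) = -35569860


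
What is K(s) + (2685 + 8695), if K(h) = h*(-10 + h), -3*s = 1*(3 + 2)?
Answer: 102595/9 ≈ 11399.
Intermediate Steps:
s = -5/3 (s = -(3 + 2)/3 = -5/3 ≈ -1.6667)
K(s) + (2685 + 8695) = -5*(-10 - 5/3)/3 + (2685 + 8695) = -5/3*(-35/3) + 11380 = 175/9 + 11380 = 102595/9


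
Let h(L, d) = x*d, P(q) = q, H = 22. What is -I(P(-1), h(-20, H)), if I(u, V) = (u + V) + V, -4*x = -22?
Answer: -241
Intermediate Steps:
x = 11/2 (x = -¼*(-22) = 11/2 ≈ 5.5000)
h(L, d) = 11*d/2
I(u, V) = u + 2*V (I(u, V) = (V + u) + V = u + 2*V)
-I(P(-1), h(-20, H)) = -(-1 + 2*((11/2)*22)) = -(-1 + 2*121) = -(-1 + 242) = -1*241 = -241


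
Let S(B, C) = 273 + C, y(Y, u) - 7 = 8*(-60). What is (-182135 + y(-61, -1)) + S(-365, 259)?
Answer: -182076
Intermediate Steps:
y(Y, u) = -473 (y(Y, u) = 7 + 8*(-60) = 7 - 480 = -473)
(-182135 + y(-61, -1)) + S(-365, 259) = (-182135 - 473) + (273 + 259) = -182608 + 532 = -182076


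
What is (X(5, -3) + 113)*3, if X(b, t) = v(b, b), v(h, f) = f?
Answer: 354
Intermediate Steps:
X(b, t) = b
(X(5, -3) + 113)*3 = (5 + 113)*3 = 118*3 = 354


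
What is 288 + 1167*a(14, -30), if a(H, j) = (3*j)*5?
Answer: -524862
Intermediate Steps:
a(H, j) = 15*j
288 + 1167*a(14, -30) = 288 + 1167*(15*(-30)) = 288 + 1167*(-450) = 288 - 525150 = -524862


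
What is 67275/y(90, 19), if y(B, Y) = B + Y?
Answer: 67275/109 ≈ 617.20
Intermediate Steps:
67275/y(90, 19) = 67275/(90 + 19) = 67275/109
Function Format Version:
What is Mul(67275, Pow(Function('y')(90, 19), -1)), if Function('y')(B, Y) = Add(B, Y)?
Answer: Rational(67275, 109) ≈ 617.20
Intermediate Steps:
Mul(67275, Pow(Function('y')(90, 19), -1)) = Mul(67275, Pow(Add(90, 19), -1)) = Mul(67275, Pow(109, -1)) = Mul(67275, Rational(1, 109)) = Rational(67275, 109)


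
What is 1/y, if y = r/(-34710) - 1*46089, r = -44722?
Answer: -17355/799852234 ≈ -2.1698e-5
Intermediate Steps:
y = -799852234/17355 (y = -44722/(-34710) - 1*46089 = -44722*(-1/34710) - 46089 = 22361/17355 - 46089 = -799852234/17355 ≈ -46088.)
1/y = 1/(-799852234/17355) = -17355/799852234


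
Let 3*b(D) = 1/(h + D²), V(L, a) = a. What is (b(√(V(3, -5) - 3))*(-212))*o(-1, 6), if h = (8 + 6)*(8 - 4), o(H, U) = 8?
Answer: -106/9 ≈ -11.778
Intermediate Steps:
h = 56 (h = 14*4 = 56)
b(D) = 1/(3*(56 + D²))
(b(√(V(3, -5) - 3))*(-212))*o(-1, 6) = ((1/(3*(56 + (√(-5 - 3))²)))*(-212))*8 = ((1/(3*(56 + (√(-8))²)))*(-212))*8 = ((1/(3*(56 + (2*I*√2)²)))*(-212))*8 = ((1/(3*(56 - 8)))*(-212))*8 = (((⅓)/48)*(-212))*8 = (((⅓)*(1/48))*(-212))*8 = ((1/144)*(-212))*8 = -53/36*8 = -106/9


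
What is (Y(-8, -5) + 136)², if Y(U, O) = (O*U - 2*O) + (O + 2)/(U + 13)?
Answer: 859329/25 ≈ 34373.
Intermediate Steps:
Y(U, O) = -2*O + O*U + (2 + O)/(13 + U) (Y(U, O) = (-2*O + O*U) + (2 + O)/(13 + U) = -2*O + O*U + (2 + O)/(13 + U))
(Y(-8, -5) + 136)² = ((2 - 25*(-5) - 5*(-8)² + 11*(-5)*(-8))/(13 - 8) + 136)² = ((2 + 125 - 5*64 + 440)/5 + 136)² = ((2 + 125 - 320 + 440)/5 + 136)² = ((⅕)*247 + 136)² = (247/5 + 136)² = (927/5)² = 859329/25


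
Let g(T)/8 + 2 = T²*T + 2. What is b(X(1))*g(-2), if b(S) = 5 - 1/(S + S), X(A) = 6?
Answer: -944/3 ≈ -314.67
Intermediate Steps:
g(T) = 8*T³ (g(T) = -16 + 8*(T²*T + 2) = -16 + 8*(T³ + 2) = -16 + 8*(2 + T³) = -16 + (16 + 8*T³) = 8*T³)
b(S) = 5 - 1/(2*S)
b(X(1))*g(-2) = (5 - ½/6)*(8*(-2)³) = (5 - ½*⅙)*(8*(-8)) = (5 - 1/12)*(-64) = (59/12)*(-64) = -944/3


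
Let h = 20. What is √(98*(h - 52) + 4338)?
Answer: √1202 ≈ 34.670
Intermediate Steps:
√(98*(h - 52) + 4338) = √(98*(20 - 52) + 4338) = √(98*(-32) + 4338) = √(-3136 + 4338) = √1202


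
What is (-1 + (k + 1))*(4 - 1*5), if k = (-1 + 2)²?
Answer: -1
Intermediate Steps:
k = 1 (k = 1² = 1)
(-1 + (k + 1))*(4 - 1*5) = (-1 + (1 + 1))*(4 - 1*5) = (-1 + 2)*(4 - 5) = 1*(-1) = -1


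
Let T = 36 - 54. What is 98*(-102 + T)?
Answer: -11760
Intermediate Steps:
T = -18
98*(-102 + T) = 98*(-102 - 18) = 98*(-120) = -11760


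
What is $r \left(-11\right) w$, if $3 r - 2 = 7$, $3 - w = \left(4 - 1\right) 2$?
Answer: $99$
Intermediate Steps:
$w = -3$ ($w = 3 - \left(4 - 1\right) 2 = 3 - 3 \cdot 2 = 3 - 6 = -3$)
$r = 3$ ($r = \frac{2}{3} + \frac{1}{3} \cdot 7 = \frac{2}{3} + \frac{7}{3} = 3$)
$r \left(-11\right) w = 3 \left(-11\right) \left(-3\right) = \left(-33\right) \left(-3\right) = 99$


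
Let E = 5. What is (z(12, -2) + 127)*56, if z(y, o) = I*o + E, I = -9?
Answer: 8400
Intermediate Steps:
z(y, o) = 5 - 9*o (z(y, o) = -9*o + 5 = 5 - 9*o)
(z(12, -2) + 127)*56 = ((5 - 9*(-2)) + 127)*56 = ((5 + 18) + 127)*56 = (23 + 127)*56 = 150*56 = 8400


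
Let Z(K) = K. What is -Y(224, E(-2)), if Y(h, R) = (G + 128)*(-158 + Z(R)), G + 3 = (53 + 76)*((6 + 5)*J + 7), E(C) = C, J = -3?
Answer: -516640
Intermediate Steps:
G = -3357 (G = -3 + (53 + 76)*((6 + 5)*(-3) + 7) = -3 + 129*(11*(-3) + 7) = -3 + 129*(-33 + 7) = -3 + 129*(-26) = -3 - 3354 = -3357)
Y(h, R) = 510182 - 3229*R (Y(h, R) = (-3357 + 128)*(-158 + R) = -3229*(-158 + R) = 510182 - 3229*R)
-Y(224, E(-2)) = -(510182 - 3229*(-2)) = -(510182 + 6458) = -1*516640 = -516640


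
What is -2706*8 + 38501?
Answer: 16853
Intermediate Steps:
-2706*8 + 38501 = -21648 + 38501 = 16853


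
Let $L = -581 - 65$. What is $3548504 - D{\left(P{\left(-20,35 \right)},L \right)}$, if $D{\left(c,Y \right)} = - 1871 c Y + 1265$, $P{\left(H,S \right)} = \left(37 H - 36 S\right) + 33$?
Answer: $2380993261$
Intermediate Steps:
$P{\left(H,S \right)} = 33 - 36 S + 37 H$ ($P{\left(H,S \right)} = \left(- 36 S + 37 H\right) + 33 = 33 - 36 S + 37 H$)
$L = -646$
$D{\left(c,Y \right)} = 1265 - 1871 Y c$ ($D{\left(c,Y \right)} = - 1871 Y c + 1265 = 1265 - 1871 Y c$)
$3548504 - D{\left(P{\left(-20,35 \right)},L \right)} = 3548504 - \left(1265 - - 1208666 \left(33 - 1260 + 37 \left(-20\right)\right)\right) = 3548504 - \left(1265 - - 1208666 \left(33 - 1260 - 740\right)\right) = 3548504 - \left(1265 - \left(-1208666\right) \left(-1967\right)\right) = 3548504 - \left(1265 - 2377446022\right) = 3548504 - -2377444757 = 3548504 + 2377444757 = 2380993261$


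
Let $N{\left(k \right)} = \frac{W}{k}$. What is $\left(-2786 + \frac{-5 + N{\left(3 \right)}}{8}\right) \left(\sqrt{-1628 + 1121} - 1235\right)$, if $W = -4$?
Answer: $\frac{82600505}{24} - \frac{869479 i \sqrt{3}}{24} \approx 3.4417 \cdot 10^{6} - 62749.0 i$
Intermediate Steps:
$N{\left(k \right)} = - \frac{4}{k}$
$\left(-2786 + \frac{-5 + N{\left(3 \right)}}{8}\right) \left(\sqrt{-1628 + 1121} - 1235\right) = \left(-2786 + \frac{-5 - \frac{4}{3}}{8}\right) \left(\sqrt{-1628 + 1121} - 1235\right) = \left(-2786 + \left(-5 - \frac{4}{3}\right) \frac{1}{8}\right) \left(\sqrt{-507} - 1235\right) = \left(-2786 + \left(-5 - \frac{4}{3}\right) \frac{1}{8}\right) \left(13 i \sqrt{3} - 1235\right) = \left(-2786 - \frac{19}{24}\right) \left(-1235 + 13 i \sqrt{3}\right) = - \frac{66883 \left(-1235 + 13 i \sqrt{3}\right)}{24} = \frac{82600505}{24} - \frac{869479 i \sqrt{3}}{24}$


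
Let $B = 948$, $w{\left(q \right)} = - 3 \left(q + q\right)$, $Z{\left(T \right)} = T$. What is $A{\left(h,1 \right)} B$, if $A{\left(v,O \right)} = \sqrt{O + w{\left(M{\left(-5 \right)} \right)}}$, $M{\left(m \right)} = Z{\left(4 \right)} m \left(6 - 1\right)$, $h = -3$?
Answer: $948 \sqrt{601} \approx 23241.0$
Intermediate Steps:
$M{\left(m \right)} = 20 m$ ($M{\left(m \right)} = 4 m \left(6 - 1\right) = 4 m 5 = 4 \cdot 5 m = 20 m$)
$w{\left(q \right)} = - 6 q$ ($w{\left(q \right)} = - 3 \cdot 2 q = - 6 q$)
$A{\left(v,O \right)} = \sqrt{600 + O}$ ($A{\left(v,O \right)} = \sqrt{O - 6 \cdot 20 \left(-5\right)} = \sqrt{O - -600} = \sqrt{O + 600} = \sqrt{600 + O}$)
$A{\left(h,1 \right)} B = \sqrt{600 + 1} \cdot 948 = \sqrt{601} \cdot 948 = 948 \sqrt{601}$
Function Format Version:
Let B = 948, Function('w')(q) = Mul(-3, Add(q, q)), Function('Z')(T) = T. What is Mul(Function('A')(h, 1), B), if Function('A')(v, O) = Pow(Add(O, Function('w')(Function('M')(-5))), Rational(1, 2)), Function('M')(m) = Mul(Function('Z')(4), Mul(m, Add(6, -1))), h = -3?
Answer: Mul(948, Pow(601, Rational(1, 2))) ≈ 23241.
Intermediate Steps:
Function('M')(m) = Mul(20, m) (Function('M')(m) = Mul(4, Mul(m, Add(6, -1))) = Mul(4, Mul(m, 5)) = Mul(4, Mul(5, m)) = Mul(20, m))
Function('w')(q) = Mul(-6, q) (Function('w')(q) = Mul(-3, Mul(2, q)) = Mul(-6, q))
Function('A')(v, O) = Pow(Add(600, O), Rational(1, 2)) (Function('A')(v, O) = Pow(Add(O, Mul(-6, Mul(20, -5))), Rational(1, 2)) = Pow(Add(O, Mul(-6, -100)), Rational(1, 2)) = Pow(Add(O, 600), Rational(1, 2)) = Pow(Add(600, O), Rational(1, 2)))
Mul(Function('A')(h, 1), B) = Mul(Pow(Add(600, 1), Rational(1, 2)), 948) = Mul(Pow(601, Rational(1, 2)), 948) = Mul(948, Pow(601, Rational(1, 2)))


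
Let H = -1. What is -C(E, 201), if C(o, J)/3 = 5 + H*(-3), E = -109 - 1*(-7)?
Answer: -24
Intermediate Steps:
E = -102 (E = -109 + 7 = -102)
C(o, J) = 24 (C(o, J) = 3*(5 - 1*(-3)) = 3*(5 + 3) = 3*8 = 24)
-C(E, 201) = -1*24 = -24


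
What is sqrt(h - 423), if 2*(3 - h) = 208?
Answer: 2*I*sqrt(131) ≈ 22.891*I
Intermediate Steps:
h = -101 (h = 3 - 1/2*208 = 3 - 104 = -101)
sqrt(h - 423) = sqrt(-101 - 423) = sqrt(-524) = 2*I*sqrt(131)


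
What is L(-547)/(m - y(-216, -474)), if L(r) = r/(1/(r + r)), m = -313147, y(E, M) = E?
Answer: -598418/312931 ≈ -1.9123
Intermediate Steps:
L(r) = 2*r² (L(r) = r/(1/(2*r)) = r/((1/(2*r))) = r*(2*r) = 2*r²)
L(-547)/(m - y(-216, -474)) = (2*(-547)²)/(-313147 - 1*(-216)) = (2*299209)/(-313147 + 216) = 598418/(-312931) = 598418*(-1/312931) = -598418/312931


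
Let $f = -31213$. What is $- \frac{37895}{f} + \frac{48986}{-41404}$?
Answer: $\frac{1538637}{49705502} \approx 0.030955$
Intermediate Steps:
$- \frac{37895}{f} + \frac{48986}{-41404} = - \frac{37895}{-31213} + \frac{48986}{-41404} = \left(-37895\right) \left(- \frac{1}{31213}\right) + 48986 \left(- \frac{1}{41404}\right) = \frac{2915}{2401} - \frac{24493}{20702} = \frac{1538637}{49705502}$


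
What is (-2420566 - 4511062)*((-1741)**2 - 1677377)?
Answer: -9383372550112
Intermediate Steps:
(-2420566 - 4511062)*((-1741)**2 - 1677377) = -6931628*(3031081 - 1677377) = -6931628*1353704 = -9383372550112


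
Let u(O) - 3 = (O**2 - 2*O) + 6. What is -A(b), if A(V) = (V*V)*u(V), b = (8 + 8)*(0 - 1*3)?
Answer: -5550336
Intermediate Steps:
b = -48 (b = 16*(0 - 3) = 16*(-3) = -48)
u(O) = 9 + O**2 - 2*O (u(O) = 3 + ((O**2 - 2*O) + 6) = 3 + (6 + O**2 - 2*O) = 9 + O**2 - 2*O)
A(V) = V**2*(9 + V**2 - 2*V) (A(V) = (V*V)*(9 + V**2 - 2*V) = V**2*(9 + V**2 - 2*V))
-A(b) = -(-48)**2*(9 + (-48)**2 - 2*(-48)) = -2304*(9 + 2304 + 96) = -2304*2409 = -1*5550336 = -5550336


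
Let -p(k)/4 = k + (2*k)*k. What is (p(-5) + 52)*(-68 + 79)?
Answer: -1408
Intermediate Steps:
p(k) = -8*k² - 4*k (p(k) = -4*(k + (2*k)*k) = -4*(k + 2*k²) = -8*k² - 4*k)
(p(-5) + 52)*(-68 + 79) = (-4*(-5)*(1 + 2*(-5)) + 52)*(-68 + 79) = (-4*(-5)*(1 - 10) + 52)*11 = (-4*(-5)*(-9) + 52)*11 = (-180 + 52)*11 = -128*11 = -1408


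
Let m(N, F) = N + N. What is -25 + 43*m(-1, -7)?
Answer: -111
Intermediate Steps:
m(N, F) = 2*N
-25 + 43*m(-1, -7) = -25 + 43*(2*(-1)) = -25 + 43*(-2) = -25 - 86 = -111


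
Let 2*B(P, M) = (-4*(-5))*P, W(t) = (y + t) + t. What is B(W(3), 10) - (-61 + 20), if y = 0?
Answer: 101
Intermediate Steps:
W(t) = 2*t (W(t) = (0 + t) + t = t + t = 2*t)
B(P, M) = 10*P (B(P, M) = ((-4*(-5))*P)/2 = (20*P)/2 = 10*P)
B(W(3), 10) - (-61 + 20) = 10*(2*3) - (-61 + 20) = 10*6 - 1*(-41) = 60 + 41 = 101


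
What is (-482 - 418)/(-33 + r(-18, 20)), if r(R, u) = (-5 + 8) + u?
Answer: 90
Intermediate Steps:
r(R, u) = 3 + u
(-482 - 418)/(-33 + r(-18, 20)) = (-482 - 418)/(-33 + (3 + 20)) = -900/(-33 + 23) = -900/(-10) = -900*(-1/10) = 90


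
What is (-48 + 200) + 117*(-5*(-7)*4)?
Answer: 16532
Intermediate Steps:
(-48 + 200) + 117*(-5*(-7)*4) = 152 + 117*(35*4) = 152 + 117*140 = 152 + 16380 = 16532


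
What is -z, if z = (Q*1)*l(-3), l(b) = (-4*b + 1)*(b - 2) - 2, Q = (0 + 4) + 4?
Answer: 536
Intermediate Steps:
Q = 8 (Q = 4 + 4 = 8)
l(b) = -2 + (1 - 4*b)*(-2 + b) (l(b) = (1 - 4*b)*(-2 + b) - 2 = -2 + (1 - 4*b)*(-2 + b))
z = -536 (z = (8*1)*(-4 - 4*(-3)² + 9*(-3)) = 8*(-4 - 4*9 - 27) = 8*(-4 - 36 - 27) = 8*(-67) = -536)
-z = -1*(-536) = 536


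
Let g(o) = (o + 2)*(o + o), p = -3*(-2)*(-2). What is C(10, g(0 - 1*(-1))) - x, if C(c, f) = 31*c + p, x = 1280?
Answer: -982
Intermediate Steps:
p = -12 (p = 6*(-2) = -12)
g(o) = 2*o*(2 + o) (g(o) = (2 + o)*(2*o) = 2*o*(2 + o))
C(c, f) = -12 + 31*c (C(c, f) = 31*c - 12 = -12 + 31*c)
C(10, g(0 - 1*(-1))) - x = (-12 + 31*10) - 1*1280 = (-12 + 310) - 1280 = 298 - 1280 = -982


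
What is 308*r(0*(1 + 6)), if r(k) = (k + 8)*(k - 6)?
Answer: -14784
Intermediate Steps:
r(k) = (-6 + k)*(8 + k) (r(k) = (8 + k)*(-6 + k) = (-6 + k)*(8 + k))
308*r(0*(1 + 6)) = 308*(-48 + (0*(1 + 6))² + 2*(0*(1 + 6))) = 308*(-48 + (0*7)² + 2*(0*7)) = 308*(-48 + 0² + 2*0) = 308*(-48 + 0 + 0) = 308*(-48) = -14784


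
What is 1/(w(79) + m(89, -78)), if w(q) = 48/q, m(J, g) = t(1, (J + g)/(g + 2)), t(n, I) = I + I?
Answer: 3002/955 ≈ 3.1435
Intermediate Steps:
t(n, I) = 2*I
m(J, g) = 2*(J + g)/(2 + g) (m(J, g) = 2*((J + g)/(g + 2)) = 2*((J + g)/(2 + g)) = 2*(J + g)/(2 + g))
1/(w(79) + m(89, -78)) = 1/(48/79 + 2*(89 - 78)/(2 - 78)) = 1/(48*(1/79) + 2*11/(-76)) = 1/(48/79 + 2*(-1/76)*11) = 1/(48/79 - 11/38) = 1/(955/3002) = 3002/955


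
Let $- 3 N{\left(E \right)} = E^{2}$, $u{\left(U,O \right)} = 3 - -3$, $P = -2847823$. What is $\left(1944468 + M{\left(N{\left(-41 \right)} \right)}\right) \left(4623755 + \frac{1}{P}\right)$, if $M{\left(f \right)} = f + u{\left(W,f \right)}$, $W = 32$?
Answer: $\frac{76790241774161488724}{8543469} \approx 8.9882 \cdot 10^{12}$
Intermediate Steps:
$u{\left(U,O \right)} = 6$ ($u{\left(U,O \right)} = 3 + 3 = 6$)
$N{\left(E \right)} = - \frac{E^{2}}{3}$
$M{\left(f \right)} = 6 + f$ ($M{\left(f \right)} = f + 6 = 6 + f$)
$\left(1944468 + M{\left(N{\left(-41 \right)} \right)}\right) \left(4623755 + \frac{1}{P}\right) = \left(1944468 + \left(6 - \frac{\left(-41\right)^{2}}{3}\right)\right) \left(4623755 + \frac{1}{-2847823}\right) = \left(1944468 + \left(6 - \frac{1681}{3}\right)\right) \left(4623755 - \frac{1}{2847823}\right) = \left(1944468 + \left(6 - \frac{1681}{3}\right)\right) \frac{13167635835364}{2847823} = \left(1944468 - \frac{1663}{3}\right) \frac{13167635835364}{2847823} = \frac{5831741}{3} \cdot \frac{13167635835364}{2847823} = \frac{76790241774161488724}{8543469}$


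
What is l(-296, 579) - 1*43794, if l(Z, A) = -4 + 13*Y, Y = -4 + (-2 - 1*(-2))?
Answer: -43850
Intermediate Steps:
Y = -4 (Y = -4 + (-2 + 2) = -4 + 0 = -4)
l(Z, A) = -56 (l(Z, A) = -4 + 13*(-4) = -4 - 52 = -56)
l(-296, 579) - 1*43794 = -56 - 1*43794 = -56 - 43794 = -43850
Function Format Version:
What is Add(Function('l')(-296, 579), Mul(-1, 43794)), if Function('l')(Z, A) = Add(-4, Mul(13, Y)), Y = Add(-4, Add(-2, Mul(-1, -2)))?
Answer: -43850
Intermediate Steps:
Y = -4 (Y = Add(-4, Add(-2, 2)) = Add(-4, 0) = -4)
Function('l')(Z, A) = -56 (Function('l')(Z, A) = Add(-4, Mul(13, -4)) = Add(-4, -52) = -56)
Add(Function('l')(-296, 579), Mul(-1, 43794)) = Add(-56, Mul(-1, 43794)) = Add(-56, -43794) = -43850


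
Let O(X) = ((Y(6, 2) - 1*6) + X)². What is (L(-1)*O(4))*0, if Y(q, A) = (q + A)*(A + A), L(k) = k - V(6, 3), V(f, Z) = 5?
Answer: 0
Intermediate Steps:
L(k) = -5 + k (L(k) = k - 1*5 = k - 5 = -5 + k)
Y(q, A) = 2*A*(A + q) (Y(q, A) = (A + q)*(2*A) = 2*A*(A + q))
O(X) = (26 + X)² (O(X) = ((2*2*(2 + 6) - 1*6) + X)² = ((2*2*8 - 6) + X)² = ((32 - 6) + X)² = (26 + X)²)
(L(-1)*O(4))*0 = ((-5 - 1)*(26 + 4)²)*0 = -6*30²*0 = -6*900*0 = -5400*0 = 0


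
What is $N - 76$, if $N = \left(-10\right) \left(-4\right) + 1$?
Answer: $-35$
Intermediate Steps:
$N = 41$ ($N = 40 + 1 = 41$)
$N - 76 = 41 - 76 = -35$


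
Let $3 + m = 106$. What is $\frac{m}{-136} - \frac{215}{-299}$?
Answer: $- \frac{1557}{40664} \approx -0.038289$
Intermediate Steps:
$m = 103$ ($m = -3 + 106 = 103$)
$\frac{m}{-136} - \frac{215}{-299} = \frac{103}{-136} - \frac{215}{-299} = 103 \left(- \frac{1}{136}\right) - - \frac{215}{299} = - \frac{103}{136} + \frac{215}{299} = - \frac{1557}{40664}$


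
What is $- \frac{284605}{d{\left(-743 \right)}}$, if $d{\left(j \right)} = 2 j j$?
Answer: $- \frac{284605}{1104098} \approx -0.25777$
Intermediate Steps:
$d{\left(j \right)} = 2 j^{2}$
$- \frac{284605}{d{\left(-743 \right)}} = - \frac{284605}{2 \left(-743\right)^{2}} = - \frac{284605}{2 \cdot 552049} = - \frac{284605}{1104098}$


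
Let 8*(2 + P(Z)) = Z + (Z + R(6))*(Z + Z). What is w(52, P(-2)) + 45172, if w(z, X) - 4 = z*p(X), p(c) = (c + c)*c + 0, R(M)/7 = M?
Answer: 193325/2 ≈ 96663.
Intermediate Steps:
R(M) = 7*M
p(c) = 2*c² (p(c) = (2*c)*c + 0 = 2*c² + 0 = 2*c²)
P(Z) = -2 + Z/8 + Z*(42 + Z)/4 (P(Z) = -2 + (Z + (Z + 7*6)*(Z + Z))/8 = -2 + (Z + (Z + 42)*(2*Z))/8 = -2 + (Z + (42 + Z)*(2*Z))/8 = -2 + (Z + 2*Z*(42 + Z))/8 = -2 + (Z/8 + Z*(42 + Z)/4) = -2 + Z/8 + Z*(42 + Z)/4)
w(z, X) = 4 + 2*z*X² (w(z, X) = 4 + z*(2*X²) = 4 + 2*z*X²)
w(52, P(-2)) + 45172 = (4 + 2*52*(-2 + (¼)*(-2)² + (85/8)*(-2))²) + 45172 = (4 + 2*52*(-2 + (¼)*4 - 85/4)²) + 45172 = (4 + 2*52*(-2 + 1 - 85/4)²) + 45172 = (4 + 2*52*(-89/4)²) + 45172 = (4 + 2*52*(7921/16)) + 45172 = (4 + 102973/2) + 45172 = 102981/2 + 45172 = 193325/2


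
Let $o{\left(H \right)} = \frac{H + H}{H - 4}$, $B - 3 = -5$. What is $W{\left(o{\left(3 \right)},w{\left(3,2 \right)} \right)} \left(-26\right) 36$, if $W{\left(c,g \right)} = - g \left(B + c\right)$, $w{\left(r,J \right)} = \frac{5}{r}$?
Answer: $-12480$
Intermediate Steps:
$B = -2$ ($B = 3 - 5 = -2$)
$o{\left(H \right)} = \frac{2 H}{-4 + H}$
$W{\left(c,g \right)} = - g \left(-2 + c\right)$
$W{\left(o{\left(3 \right)},w{\left(3,2 \right)} \right)} \left(-26\right) 36 = \frac{5}{3} \left(2 - 2 \cdot 3 \frac{1}{-4 + 3}\right) \left(-26\right) 36 = 5 \cdot \frac{1}{3} \left(2 - 2 \cdot 3 \frac{1}{-1}\right) \left(-26\right) 36 = \frac{5 \left(2 - 2 \cdot 3 \left(-1\right)\right)}{3} \left(-26\right) 36 = \frac{5 \left(2 - -6\right)}{3} \left(-26\right) 36 = \frac{5 \left(2 + 6\right)}{3} \left(-26\right) 36 = \frac{5}{3} \cdot 8 \left(-26\right) 36 = \frac{40}{3} \left(-26\right) 36 = \left(- \frac{1040}{3}\right) 36 = -12480$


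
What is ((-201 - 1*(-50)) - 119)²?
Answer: 72900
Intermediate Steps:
((-201 - 1*(-50)) - 119)² = ((-201 + 50) - 119)² = (-151 - 119)² = (-270)² = 72900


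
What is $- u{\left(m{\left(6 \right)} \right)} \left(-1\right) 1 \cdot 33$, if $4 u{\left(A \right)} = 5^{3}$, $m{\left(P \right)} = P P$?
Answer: $\frac{4125}{4} \approx 1031.3$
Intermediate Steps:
$m{\left(P \right)} = P^{2}$
$u{\left(A \right)} = \frac{125}{4}$ ($u{\left(A \right)} = \frac{5^{3}}{4} = \frac{1}{4} \cdot 125 = \frac{125}{4}$)
$- u{\left(m{\left(6 \right)} \right)} \left(-1\right) 1 \cdot 33 = \left(-1\right) \frac{125}{4} \left(-1\right) 1 \cdot 33 = \left(- \frac{125}{4}\right) \left(-1\right) 1 \cdot 33 = \frac{125}{4} \cdot 1 \cdot 33 = \frac{125}{4} \cdot 33 = \frac{4125}{4}$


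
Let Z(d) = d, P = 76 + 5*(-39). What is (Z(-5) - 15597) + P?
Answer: -15721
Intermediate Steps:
P = -119 (P = 76 - 195 = -119)
(Z(-5) - 15597) + P = (-5 - 15597) - 119 = -15602 - 119 = -15721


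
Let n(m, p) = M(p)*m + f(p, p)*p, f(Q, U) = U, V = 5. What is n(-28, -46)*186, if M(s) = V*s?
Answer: 1591416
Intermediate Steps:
M(s) = 5*s
n(m, p) = p² + 5*m*p (n(m, p) = (5*p)*m + p*p = 5*m*p + p² = p² + 5*m*p)
n(-28, -46)*186 = -46*(-46 + 5*(-28))*186 = -46*(-46 - 140)*186 = -46*(-186)*186 = 8556*186 = 1591416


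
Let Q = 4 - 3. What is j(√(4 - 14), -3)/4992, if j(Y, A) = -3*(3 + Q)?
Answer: -1/416 ≈ -0.0024038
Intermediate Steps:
Q = 1
j(Y, A) = -12 (j(Y, A) = -3*(3 + 1) = -3*4 = -12)
j(√(4 - 14), -3)/4992 = -12/4992 = -12*1/4992 = -1/416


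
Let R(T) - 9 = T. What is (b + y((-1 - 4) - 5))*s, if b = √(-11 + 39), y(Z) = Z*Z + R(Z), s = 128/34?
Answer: 6336/17 + 128*√7/17 ≈ 392.63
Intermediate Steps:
s = 64/17 (s = 128*(1/34) = 64/17 ≈ 3.7647)
R(T) = 9 + T
y(Z) = 9 + Z + Z² (y(Z) = Z*Z + (9 + Z) = Z² + (9 + Z) = 9 + Z + Z²)
b = 2*√7 (b = √28 = 2*√7 ≈ 5.2915)
(b + y((-1 - 4) - 5))*s = (2*√7 + (9 + ((-1 - 4) - 5) + ((-1 - 4) - 5)²))*(64/17) = (2*√7 + (9 + (-5 - 5) + (-5 - 5)²))*(64/17) = (2*√7 + (9 - 10 + (-10)²))*(64/17) = (2*√7 + (9 - 10 + 100))*(64/17) = (2*√7 + 99)*(64/17) = (99 + 2*√7)*(64/17) = 6336/17 + 128*√7/17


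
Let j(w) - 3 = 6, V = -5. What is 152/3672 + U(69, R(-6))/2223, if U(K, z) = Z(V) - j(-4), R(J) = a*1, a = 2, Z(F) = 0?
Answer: 4234/113373 ≈ 0.037346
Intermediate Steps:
j(w) = 9 (j(w) = 3 + 6 = 9)
R(J) = 2 (R(J) = 2*1 = 2)
U(K, z) = -9 (U(K, z) = 0 - 1*9 = 0 - 9 = -9)
152/3672 + U(69, R(-6))/2223 = 152/3672 - 9/2223 = 152*(1/3672) - 9*1/2223 = 19/459 - 1/247 = 4234/113373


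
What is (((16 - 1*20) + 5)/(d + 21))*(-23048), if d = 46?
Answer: -344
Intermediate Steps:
(((16 - 1*20) + 5)/(d + 21))*(-23048) = (((16 - 1*20) + 5)/(46 + 21))*(-23048) = (((16 - 20) + 5)/67)*(-23048) = ((-4 + 5)*(1/67))*(-23048) = (1*(1/67))*(-23048) = (1/67)*(-23048) = -344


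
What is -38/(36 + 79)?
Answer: -38/115 ≈ -0.33043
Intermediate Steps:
-38/(36 + 79) = -38/115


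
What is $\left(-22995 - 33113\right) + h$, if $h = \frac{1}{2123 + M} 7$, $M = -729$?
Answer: $- \frac{78214545}{1394} \approx -56108.0$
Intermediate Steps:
$h = \frac{7}{1394}$ ($h = \frac{1}{2123 - 729} \cdot 7 = \frac{1}{1394} \cdot 7 = \frac{7}{1394} \approx 0.0050215$)
$\left(-22995 - 33113\right) + h = \left(-22995 - 33113\right) + \frac{7}{1394} = -56108 + \frac{7}{1394} = - \frac{78214545}{1394}$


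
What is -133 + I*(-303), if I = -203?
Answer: 61376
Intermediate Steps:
-133 + I*(-303) = -133 - 203*(-303) = -133 + 61509 = 61376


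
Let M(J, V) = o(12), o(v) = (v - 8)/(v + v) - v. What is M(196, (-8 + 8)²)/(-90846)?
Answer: 71/545076 ≈ 0.00013026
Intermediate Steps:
o(v) = -v + (-8 + v)/(2*v) (o(v) = (-8 + v)/((2*v)) - v = (-8 + v)*(1/(2*v)) - v = (-8 + v)/(2*v) - v = -v + (-8 + v)/(2*v))
M(J, V) = -71/6 (M(J, V) = ½ - 1*12 - 4/12 = ½ - 12 - 4*1/12 = ½ - 12 - ⅓ = -71/6)
M(196, (-8 + 8)²)/(-90846) = -71/6/(-90846) = -71/6*(-1/90846) = 71/545076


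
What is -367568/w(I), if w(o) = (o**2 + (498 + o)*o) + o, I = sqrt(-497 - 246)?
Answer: 367568*sqrt(743)/(743*(-499*I + 2*sqrt(743))) ≈ 2.9175 + 26.705*I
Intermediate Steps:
I = I*sqrt(743) (I = sqrt(-743) = I*sqrt(743) ≈ 27.258*I)
w(o) = o + o**2 + o*(498 + o) (w(o) = (o**2 + o*(498 + o)) + o = o + o**2 + o*(498 + o))
-367568/w(I) = -367568*(-I*sqrt(743)/(743*(499 + 2*(I*sqrt(743))))) = -367568*(-I*sqrt(743)/(743*(499 + 2*I*sqrt(743)))) = -(-367568)*I*sqrt(743)/(743*(499 + 2*I*sqrt(743))) = 367568*I*sqrt(743)/(743*(499 + 2*I*sqrt(743)))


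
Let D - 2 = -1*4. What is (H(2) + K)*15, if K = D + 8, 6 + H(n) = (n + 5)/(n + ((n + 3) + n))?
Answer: 35/3 ≈ 11.667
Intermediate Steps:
H(n) = -6 + (5 + n)/(3 + 3*n) (H(n) = -6 + (n + 5)/(n + ((n + 3) + n)) = -6 + (5 + n)/(n + ((3 + n) + n)) = -6 + (5 + n)/(n + (3 + 2*n)) = -6 + (5 + n)/(3 + 3*n))
D = -2 (D = 2 - 1*4 = 2 - 4 = -2)
K = 6 (K = -2 + 8 = 6)
(H(2) + K)*15 = ((-13 - 17*2)/(3*(1 + 2)) + 6)*15 = ((1/3)*(-13 - 34)/3 + 6)*15 = ((1/3)*(1/3)*(-47) + 6)*15 = (-47/9 + 6)*15 = (7/9)*15 = 35/3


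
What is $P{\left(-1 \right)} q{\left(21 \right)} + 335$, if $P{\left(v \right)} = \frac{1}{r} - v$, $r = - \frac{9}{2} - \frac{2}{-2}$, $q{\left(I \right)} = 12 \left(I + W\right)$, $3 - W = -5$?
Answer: $\frac{4085}{7} \approx 583.57$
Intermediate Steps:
$W = 8$ ($W = 3 - -5 = 3 + 5 = 8$)
$q{\left(I \right)} = 96 + 12 I$ ($q{\left(I \right)} = 12 \left(I + 8\right) = 12 \left(8 + I\right) = 96 + 12 I$)
$r = - \frac{7}{2}$ ($r = \left(-9\right) \frac{1}{2} - -1 = - \frac{9}{2} + 1 = - \frac{7}{2} \approx -3.5$)
$P{\left(v \right)} = - \frac{2}{7} - v$ ($P{\left(v \right)} = \frac{1}{- \frac{7}{2}} - v = - \frac{2}{7} - v$)
$P{\left(-1 \right)} q{\left(21 \right)} + 335 = \left(- \frac{2}{7} - -1\right) \left(96 + 12 \cdot 21\right) + 335 = \left(- \frac{2}{7} + 1\right) \left(96 + 252\right) + 335 = \frac{5}{7} \cdot 348 + 335 = \frac{1740}{7} + 335 = \frac{4085}{7}$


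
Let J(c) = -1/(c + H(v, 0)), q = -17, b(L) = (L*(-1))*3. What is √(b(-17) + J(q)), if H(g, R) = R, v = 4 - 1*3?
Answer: 2*√3689/17 ≈ 7.1455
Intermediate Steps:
v = 1 (v = 4 - 3 = 1)
b(L) = -3*L (b(L) = -L*3 = -3*L)
J(c) = -1/c (J(c) = -1/(c + 0) = -1/c)
√(b(-17) + J(q)) = √(-3*(-17) - 1/(-17)) = √(51 - 1*(-1/17)) = √(51 + 1/17) = √(868/17) = 2*√3689/17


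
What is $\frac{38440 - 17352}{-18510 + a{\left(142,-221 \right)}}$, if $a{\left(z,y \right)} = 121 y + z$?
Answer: $- \frac{21088}{45109} \approx -0.46749$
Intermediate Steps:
$a{\left(z,y \right)} = z + 121 y$
$\frac{38440 - 17352}{-18510 + a{\left(142,-221 \right)}} = \frac{38440 - 17352}{-18510 + \left(142 + 121 \left(-221\right)\right)} = \frac{21088}{-18510 + \left(142 - 26741\right)} = \frac{21088}{-18510 - 26599} = \frac{21088}{-45109} = 21088 \left(- \frac{1}{45109}\right) = - \frac{21088}{45109}$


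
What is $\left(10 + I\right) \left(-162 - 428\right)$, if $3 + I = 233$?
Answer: $-141600$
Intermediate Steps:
$I = 230$ ($I = -3 + 233 = 230$)
$\left(10 + I\right) \left(-162 - 428\right) = \left(10 + 230\right) \left(-162 - 428\right) = 240 \left(-590\right) = -141600$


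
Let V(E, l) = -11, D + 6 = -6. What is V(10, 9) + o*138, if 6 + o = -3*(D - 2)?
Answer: 4957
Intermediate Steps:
D = -12 (D = -6 - 6 = -12)
o = 36 (o = -6 - 3*(-12 - 2) = -6 - 3*(-14) = -6 + 42 = 36)
V(10, 9) + o*138 = -11 + 36*138 = -11 + 4968 = 4957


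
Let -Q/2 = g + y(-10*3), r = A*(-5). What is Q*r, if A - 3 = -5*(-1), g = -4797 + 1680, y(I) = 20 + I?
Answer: -250160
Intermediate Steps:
g = -3117
A = 8 (A = 3 - 5*(-1) = 3 + 5 = 8)
r = -40 (r = 8*(-5) = -40)
Q = 6254 (Q = -2*(-3117 + (20 - 10*3)) = -2*(-3117 + (20 - 30)) = -2*(-3117 - 10) = -2*(-3127) = 6254)
Q*r = 6254*(-40) = -250160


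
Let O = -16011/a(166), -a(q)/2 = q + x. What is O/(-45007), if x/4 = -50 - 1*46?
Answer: 16011/19623052 ≈ 0.00081593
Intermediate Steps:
x = -384 (x = 4*(-50 - 1*46) = 4*(-50 - 46) = 4*(-96) = -384)
a(q) = 768 - 2*q (a(q) = -2*(q - 384) = -2*(-384 + q) = 768 - 2*q)
O = -16011/436 (O = -16011/(768 - 2*166) = -16011/(768 - 332) = -16011/436 ≈ -36.722)
O/(-45007) = -16011/436/(-45007) = -16011/436*(-1/45007) = 16011/19623052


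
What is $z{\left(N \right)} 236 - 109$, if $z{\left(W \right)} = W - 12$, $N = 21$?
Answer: $2015$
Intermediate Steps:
$z{\left(W \right)} = -12 + W$ ($z{\left(W \right)} = W - 12 = -12 + W$)
$z{\left(N \right)} 236 - 109 = \left(-12 + 21\right) 236 - 109 = 9 \cdot 236 - 109 = 2124 - 109 = 2015$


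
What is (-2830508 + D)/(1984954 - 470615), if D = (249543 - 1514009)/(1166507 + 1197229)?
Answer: -3345287461177/1789748805252 ≈ -1.8691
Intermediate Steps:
D = -632233/1181868 (D = -1264466/2363736 = -1264466*1/2363736 = -632233/1181868 ≈ -0.53494)
(-2830508 + D)/(1984954 - 470615) = (-2830508 - 632233/1181868)/(1984954 - 470615) = -3345287461177/1181868/1514339 = -3345287461177/1181868*1/1514339 = -3345287461177/1789748805252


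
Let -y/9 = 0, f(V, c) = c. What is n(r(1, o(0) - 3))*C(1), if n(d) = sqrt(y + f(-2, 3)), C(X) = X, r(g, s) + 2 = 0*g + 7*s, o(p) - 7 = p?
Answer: sqrt(3) ≈ 1.7320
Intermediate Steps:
y = 0 (y = -9*0 = 0)
o(p) = 7 + p
r(g, s) = -2 + 7*s (r(g, s) = -2 + (0*g + 7*s) = -2 + (0 + 7*s) = -2 + 7*s)
n(d) = sqrt(3) (n(d) = sqrt(0 + 3) = sqrt(3))
n(r(1, o(0) - 3))*C(1) = sqrt(3)*1 = sqrt(3)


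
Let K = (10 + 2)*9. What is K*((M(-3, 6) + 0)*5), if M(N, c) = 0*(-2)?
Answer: 0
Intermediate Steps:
M(N, c) = 0
K = 108 (K = 12*9 = 108)
K*((M(-3, 6) + 0)*5) = 108*((0 + 0)*5) = 108*(0*5) = 108*0 = 0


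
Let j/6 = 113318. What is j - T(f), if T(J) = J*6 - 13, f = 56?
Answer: 679585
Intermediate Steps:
j = 679908 (j = 6*113318 = 679908)
T(J) = -13 + 6*J (T(J) = 6*J - 13 = -13 + 6*J)
j - T(f) = 679908 - (-13 + 6*56) = 679908 - (-13 + 336) = 679908 - 1*323 = 679908 - 323 = 679585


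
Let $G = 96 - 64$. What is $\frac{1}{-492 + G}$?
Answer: $- \frac{1}{460} \approx -0.0021739$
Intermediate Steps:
$G = 32$
$\frac{1}{-492 + G} = \frac{1}{-492 + 32} = \frac{1}{-460} = - \frac{1}{460}$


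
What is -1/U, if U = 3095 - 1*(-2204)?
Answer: -1/5299 ≈ -0.00018871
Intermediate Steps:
U = 5299 (U = 3095 + 2204 = 5299)
-1/U = -1/5299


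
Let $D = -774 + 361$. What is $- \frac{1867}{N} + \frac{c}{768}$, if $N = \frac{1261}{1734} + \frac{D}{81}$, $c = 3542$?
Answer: $\frac{33927600361}{78592128} \approx 431.69$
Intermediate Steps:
$D = -413$
$N = - \frac{204667}{46818}$ ($N = \frac{1261}{1734} - \frac{413}{81} = - \frac{204667}{46818} \approx -4.3715$)
$- \frac{1867}{N} + \frac{c}{768} = - \frac{1867}{- \frac{204667}{46818}} + \frac{3542}{768} = \left(-1867\right) \left(- \frac{46818}{204667}\right) + 3542 \cdot \frac{1}{768} = \frac{87409206}{204667} + \frac{1771}{384} = \frac{33927600361}{78592128}$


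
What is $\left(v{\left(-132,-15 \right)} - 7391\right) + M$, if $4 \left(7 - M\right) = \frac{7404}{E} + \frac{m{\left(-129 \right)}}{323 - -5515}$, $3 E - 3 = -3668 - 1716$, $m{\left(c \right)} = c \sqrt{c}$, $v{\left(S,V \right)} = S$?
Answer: $- \frac{40438043}{5381} + \frac{43 i \sqrt{129}}{7784} \approx -7515.0 + 0.062742 i$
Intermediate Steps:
$m{\left(c \right)} = c^{\frac{3}{2}}$
$E = - \frac{5381}{3}$ ($E = 1 + \frac{-3668 - 1716}{3} = 1 + \frac{1}{3} \left(-5384\right) = 1 - \frac{5384}{3} = - \frac{5381}{3} \approx -1793.7$)
$M = \frac{43220}{5381} + \frac{43 i \sqrt{129}}{7784}$ ($M = 7 - \frac{\frac{7404}{- \frac{5381}{3}} + \frac{\left(-129\right)^{\frac{3}{2}}}{323 - -5515}}{4} = 7 - \frac{7404 \left(- \frac{3}{5381}\right) + \frac{\left(-129\right) i \sqrt{129}}{323 + 5515}}{4} = 7 - \frac{- \frac{22212}{5381} + \frac{\left(-129\right) i \sqrt{129}}{5838}}{4} = 7 - \frac{- \frac{22212}{5381} + - 129 i \sqrt{129} \cdot \frac{1}{5838}}{4} = 7 - \frac{- \frac{22212}{5381} - \frac{43 i \sqrt{129}}{1946}}{4} = 7 + \left(\frac{5553}{5381} + \frac{43 i \sqrt{129}}{7784}\right) = \frac{43220}{5381} + \frac{43 i \sqrt{129}}{7784} \approx 8.032 + 0.062742 i$)
$\left(v{\left(-132,-15 \right)} - 7391\right) + M = \left(-132 - 7391\right) + \left(\frac{43220}{5381} + \frac{43 i \sqrt{129}}{7784}\right) = -7523 + \left(\frac{43220}{5381} + \frac{43 i \sqrt{129}}{7784}\right) = - \frac{40438043}{5381} + \frac{43 i \sqrt{129}}{7784}$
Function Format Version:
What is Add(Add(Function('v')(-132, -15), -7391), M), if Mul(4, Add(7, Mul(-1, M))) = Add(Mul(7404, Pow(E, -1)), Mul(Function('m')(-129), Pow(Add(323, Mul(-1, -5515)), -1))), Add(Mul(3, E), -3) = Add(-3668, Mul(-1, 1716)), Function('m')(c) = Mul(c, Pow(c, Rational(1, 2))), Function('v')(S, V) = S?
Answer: Add(Rational(-40438043, 5381), Mul(Rational(43, 7784), I, Pow(129, Rational(1, 2)))) ≈ Add(-7515.0, Mul(0.062742, I))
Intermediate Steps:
Function('m')(c) = Pow(c, Rational(3, 2))
E = Rational(-5381, 3) (E = Add(1, Mul(Rational(1, 3), Add(-3668, Mul(-1, 1716)))) = Add(1, Mul(Rational(1, 3), Add(-3668, -1716))) = Add(1, Mul(Rational(1, 3), -5384)) = Add(1, Rational(-5384, 3)) = Rational(-5381, 3) ≈ -1793.7)
M = Add(Rational(43220, 5381), Mul(Rational(43, 7784), I, Pow(129, Rational(1, 2)))) (M = Add(7, Mul(Rational(-1, 4), Add(Mul(7404, Pow(Rational(-5381, 3), -1)), Mul(Pow(-129, Rational(3, 2)), Pow(Add(323, Mul(-1, -5515)), -1))))) = Add(7, Mul(Rational(-1, 4), Add(Mul(7404, Rational(-3, 5381)), Mul(Mul(-129, I, Pow(129, Rational(1, 2))), Pow(Add(323, 5515), -1))))) = Add(7, Mul(Rational(-1, 4), Add(Rational(-22212, 5381), Mul(Mul(-129, I, Pow(129, Rational(1, 2))), Pow(5838, -1))))) = Add(7, Mul(Rational(-1, 4), Add(Rational(-22212, 5381), Mul(Mul(-129, I, Pow(129, Rational(1, 2))), Rational(1, 5838))))) = Add(7, Mul(Rational(-1, 4), Add(Rational(-22212, 5381), Mul(Rational(-43, 1946), I, Pow(129, Rational(1, 2)))))) = Add(7, Add(Rational(5553, 5381), Mul(Rational(43, 7784), I, Pow(129, Rational(1, 2))))) = Add(Rational(43220, 5381), Mul(Rational(43, 7784), I, Pow(129, Rational(1, 2)))) ≈ Add(8.0320, Mul(0.062742, I)))
Add(Add(Function('v')(-132, -15), -7391), M) = Add(Add(-132, -7391), Add(Rational(43220, 5381), Mul(Rational(43, 7784), I, Pow(129, Rational(1, 2))))) = Add(-7523, Add(Rational(43220, 5381), Mul(Rational(43, 7784), I, Pow(129, Rational(1, 2))))) = Add(Rational(-40438043, 5381), Mul(Rational(43, 7784), I, Pow(129, Rational(1, 2))))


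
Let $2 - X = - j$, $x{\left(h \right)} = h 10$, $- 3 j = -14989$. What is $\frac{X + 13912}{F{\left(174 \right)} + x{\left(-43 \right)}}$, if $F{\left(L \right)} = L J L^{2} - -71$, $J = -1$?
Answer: $- \frac{56731}{15805149} \approx -0.0035894$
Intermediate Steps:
$j = \frac{14989}{3}$ ($j = \left(- \frac{1}{3}\right) \left(-14989\right) = \frac{14989}{3} \approx 4996.3$)
$x{\left(h \right)} = 10 h$
$F{\left(L \right)} = 71 - L^{3}$ ($F{\left(L \right)} = L \left(-1\right) L^{2} - -71 = - L L^{2} + 71 = - L^{3} + 71 = 71 - L^{3}$)
$X = \frac{14995}{3}$ ($X = 2 - \left(-1\right) \frac{14989}{3} = 2 - - \frac{14989}{3} = 2 + \frac{14989}{3} = \frac{14995}{3} \approx 4998.3$)
$\frac{X + 13912}{F{\left(174 \right)} + x{\left(-43 \right)}} = \frac{\frac{14995}{3} + 13912}{\left(71 - 174^{3}\right) + 10 \left(-43\right)} = \frac{56731}{3 \left(\left(71 - 5268024\right) - 430\right)} = \frac{56731}{3 \left(-5267953 - 430\right)} = \frac{56731}{3 \left(-5268383\right)} = \frac{56731}{3} \left(- \frac{1}{5268383}\right) = - \frac{56731}{15805149}$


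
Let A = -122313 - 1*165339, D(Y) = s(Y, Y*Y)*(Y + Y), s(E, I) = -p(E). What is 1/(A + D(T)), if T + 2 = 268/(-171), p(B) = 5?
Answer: -171/49182392 ≈ -3.4769e-6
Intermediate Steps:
s(E, I) = -5 (s(E, I) = -1*5 = -5)
T = -610/171 (T = -2 + 268/(-171) = -2 + 268*(-1/171) = -2 - 268/171 = -610/171 ≈ -3.5673)
D(Y) = -10*Y (D(Y) = -5*(Y + Y) = -10*Y)
A = -287652 (A = -122313 - 165339 = -287652)
1/(A + D(T)) = 1/(-287652 - 10*(-610/171)) = 1/(-287652 + 6100/171) = 1/(-49182392/171) = -171/49182392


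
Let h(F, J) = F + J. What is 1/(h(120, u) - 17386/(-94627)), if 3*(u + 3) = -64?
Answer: 283881/27210107 ≈ 0.010433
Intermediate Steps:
u = -73/3 (u = -3 + (⅓)*(-64) = -3 - 64/3 = -73/3 ≈ -24.333)
1/(h(120, u) - 17386/(-94627)) = 1/((120 - 73/3) - 17386/(-94627)) = 1/(287/3 - 17386*(-1/94627)) = 1/(287/3 + 17386/94627) = 1/(27210107/283881) = 283881/27210107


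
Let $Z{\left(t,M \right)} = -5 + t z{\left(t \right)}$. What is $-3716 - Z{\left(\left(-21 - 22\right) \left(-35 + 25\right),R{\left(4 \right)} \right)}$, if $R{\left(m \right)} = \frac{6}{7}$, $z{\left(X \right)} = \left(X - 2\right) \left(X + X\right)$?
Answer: $-158278111$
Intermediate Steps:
$z{\left(X \right)} = 2 X \left(-2 + X\right)$ ($z{\left(X \right)} = \left(-2 + X\right) 2 X = 2 X \left(-2 + X\right)$)
$R{\left(m \right)} = \frac{6}{7}$ ($R{\left(m \right)} = 6 \cdot \frac{1}{7} = \frac{6}{7}$)
$Z{\left(t,M \right)} = -5 + 2 t^{2} \left(-2 + t\right)$ ($Z{\left(t,M \right)} = -5 + t 2 t \left(-2 + t\right) = -5 + 2 t^{2} \left(-2 + t\right)$)
$-3716 - Z{\left(\left(-21 - 22\right) \left(-35 + 25\right),R{\left(4 \right)} \right)} = -3716 - \left(-5 + 2 \left(\left(-21 - 22\right) \left(-35 + 25\right)\right)^{2} \left(-2 + \left(-21 - 22\right) \left(-35 + 25\right)\right)\right) = -3716 - \left(-5 + 2 \left(\left(-43\right) \left(-10\right)\right)^{2} \left(-2 - -430\right)\right) = -3716 - \left(-5 + 2 \cdot 430^{2} \left(-2 + 430\right)\right) = -3716 - \left(-5 + 2 \cdot 184900 \cdot 428\right) = -3716 - \left(-5 + 158274400\right) = -3716 - 158274395 = -158278111$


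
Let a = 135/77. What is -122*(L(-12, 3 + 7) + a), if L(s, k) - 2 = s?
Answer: 77470/77 ≈ 1006.1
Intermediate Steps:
L(s, k) = 2 + s
a = 135/77 (a = 135*(1/77) = 135/77 ≈ 1.7532)
-122*(L(-12, 3 + 7) + a) = -122*((2 - 12) + 135/77) = -122*(-10 + 135/77) = -122*(-635/77) = 77470/77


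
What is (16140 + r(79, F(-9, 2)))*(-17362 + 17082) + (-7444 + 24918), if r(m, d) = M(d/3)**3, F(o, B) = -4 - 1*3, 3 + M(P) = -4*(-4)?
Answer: -5116886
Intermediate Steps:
M(P) = 13 (M(P) = -3 - 4*(-4) = -3 + 16 = 13)
F(o, B) = -7 (F(o, B) = -4 - 3 = -7)
r(m, d) = 2197 (r(m, d) = 13**3 = 2197)
(16140 + r(79, F(-9, 2)))*(-17362 + 17082) + (-7444 + 24918) = (16140 + 2197)*(-17362 + 17082) + (-7444 + 24918) = 18337*(-280) + 17474 = -5134360 + 17474 = -5116886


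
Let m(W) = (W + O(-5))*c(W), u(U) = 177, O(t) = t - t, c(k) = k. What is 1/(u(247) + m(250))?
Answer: 1/62677 ≈ 1.5955e-5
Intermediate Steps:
O(t) = 0
m(W) = W**2 (m(W) = (W + 0)*W = W*W = W**2)
1/(u(247) + m(250)) = 1/(177 + 250**2) = 1/(177 + 62500) = 1/62677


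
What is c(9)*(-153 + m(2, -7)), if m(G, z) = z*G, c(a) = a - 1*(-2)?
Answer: -1837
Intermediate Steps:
c(a) = 2 + a (c(a) = a + 2 = 2 + a)
m(G, z) = G*z
c(9)*(-153 + m(2, -7)) = (2 + 9)*(-153 + 2*(-7)) = 11*(-153 - 14) = 11*(-167) = -1837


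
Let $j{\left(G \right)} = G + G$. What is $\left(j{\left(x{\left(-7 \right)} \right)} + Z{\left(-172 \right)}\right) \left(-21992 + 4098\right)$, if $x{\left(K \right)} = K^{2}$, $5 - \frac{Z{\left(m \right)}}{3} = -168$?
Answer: $-11040598$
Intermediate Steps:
$Z{\left(m \right)} = 519$ ($Z{\left(m \right)} = 15 - -504 = 15 + 504 = 519$)
$j{\left(G \right)} = 2 G$
$\left(j{\left(x{\left(-7 \right)} \right)} + Z{\left(-172 \right)}\right) \left(-21992 + 4098\right) = \left(2 \left(-7\right)^{2} + 519\right) \left(-21992 + 4098\right) = \left(2 \cdot 49 + 519\right) \left(-17894\right) = \left(98 + 519\right) \left(-17894\right) = 617 \left(-17894\right) = -11040598$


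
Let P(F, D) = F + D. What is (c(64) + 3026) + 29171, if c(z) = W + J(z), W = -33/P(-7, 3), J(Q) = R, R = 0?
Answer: 128821/4 ≈ 32205.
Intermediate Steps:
P(F, D) = D + F
J(Q) = 0
W = 33/4 (W = -33/(3 - 7) = -33/(-4) = -33*(-¼) = 33/4 ≈ 8.2500)
c(z) = 33/4 (c(z) = 33/4 + 0 = 33/4)
(c(64) + 3026) + 29171 = (33/4 + 3026) + 29171 = 12137/4 + 29171 = 128821/4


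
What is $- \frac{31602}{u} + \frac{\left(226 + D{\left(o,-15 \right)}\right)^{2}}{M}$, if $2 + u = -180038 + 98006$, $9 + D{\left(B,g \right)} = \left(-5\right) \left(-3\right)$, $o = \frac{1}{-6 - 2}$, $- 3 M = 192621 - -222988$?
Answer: $- \frac{56059215}{17047034353} \approx -0.0032885$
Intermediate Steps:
$M = - \frac{415609}{3}$ ($M = - \frac{192621 - -222988}{3} = - \frac{192621 + 222988}{3} = \left(- \frac{1}{3}\right) 415609 = - \frac{415609}{3} \approx -1.3854 \cdot 10^{5}$)
$o = - \frac{1}{8}$ ($o = \frac{1}{-8} = - \frac{1}{8} \approx -0.125$)
$D{\left(B,g \right)} = 6$ ($D{\left(B,g \right)} = -9 - -15 = -9 + 15 = 6$)
$u = -82034$ ($u = -2 + \left(-180038 + 98006\right) = -2 - 82032 = -82034$)
$- \frac{31602}{u} + \frac{\left(226 + D{\left(o,-15 \right)}\right)^{2}}{M} = - \frac{31602}{-82034} + \frac{\left(226 + 6\right)^{2}}{- \frac{415609}{3}} = \left(-31602\right) \left(- \frac{1}{82034}\right) + 232^{2} \left(- \frac{3}{415609}\right) = \frac{15801}{41017} + 53824 \left(- \frac{3}{415609}\right) = \frac{15801}{41017} - \frac{161472}{415609} = - \frac{56059215}{17047034353}$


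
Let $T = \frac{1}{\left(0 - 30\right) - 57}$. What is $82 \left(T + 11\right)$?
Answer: $\frac{78392}{87} \approx 901.06$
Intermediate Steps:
$T = - \frac{1}{87}$ ($T = \frac{1}{\left(0 - 30\right) - 57} = \frac{1}{-30 - 57} = \frac{1}{-87} = - \frac{1}{87} \approx -0.011494$)
$82 \left(T + 11\right) = 82 \left(- \frac{1}{87} + 11\right) = 82 \cdot \frac{956}{87} = \frac{78392}{87}$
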